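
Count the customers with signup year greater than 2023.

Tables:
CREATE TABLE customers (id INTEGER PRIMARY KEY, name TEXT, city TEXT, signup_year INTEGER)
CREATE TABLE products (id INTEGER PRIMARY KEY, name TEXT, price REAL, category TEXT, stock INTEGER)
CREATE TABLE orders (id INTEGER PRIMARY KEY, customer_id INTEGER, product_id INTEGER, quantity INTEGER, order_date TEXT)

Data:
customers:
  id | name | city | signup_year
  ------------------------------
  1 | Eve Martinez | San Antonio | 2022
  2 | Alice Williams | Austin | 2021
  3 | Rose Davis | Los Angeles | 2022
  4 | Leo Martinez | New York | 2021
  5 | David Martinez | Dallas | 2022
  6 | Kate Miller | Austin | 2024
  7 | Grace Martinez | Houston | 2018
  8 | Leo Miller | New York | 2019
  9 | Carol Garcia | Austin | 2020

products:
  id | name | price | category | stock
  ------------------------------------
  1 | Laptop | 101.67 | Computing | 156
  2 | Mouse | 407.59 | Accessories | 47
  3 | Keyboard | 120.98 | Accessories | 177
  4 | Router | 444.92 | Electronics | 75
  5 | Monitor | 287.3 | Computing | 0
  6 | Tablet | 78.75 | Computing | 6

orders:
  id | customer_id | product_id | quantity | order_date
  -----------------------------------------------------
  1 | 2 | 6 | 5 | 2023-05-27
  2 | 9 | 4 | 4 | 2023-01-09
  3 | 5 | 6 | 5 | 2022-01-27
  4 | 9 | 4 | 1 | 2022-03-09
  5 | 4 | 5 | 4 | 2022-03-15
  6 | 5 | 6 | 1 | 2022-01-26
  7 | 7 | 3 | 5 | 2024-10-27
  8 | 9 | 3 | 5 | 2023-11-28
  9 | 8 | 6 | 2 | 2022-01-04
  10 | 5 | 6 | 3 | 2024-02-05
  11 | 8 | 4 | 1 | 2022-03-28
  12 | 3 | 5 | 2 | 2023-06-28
SELECT COUNT(*) FROM customers WHERE signup_year > 2023

Execution result:
1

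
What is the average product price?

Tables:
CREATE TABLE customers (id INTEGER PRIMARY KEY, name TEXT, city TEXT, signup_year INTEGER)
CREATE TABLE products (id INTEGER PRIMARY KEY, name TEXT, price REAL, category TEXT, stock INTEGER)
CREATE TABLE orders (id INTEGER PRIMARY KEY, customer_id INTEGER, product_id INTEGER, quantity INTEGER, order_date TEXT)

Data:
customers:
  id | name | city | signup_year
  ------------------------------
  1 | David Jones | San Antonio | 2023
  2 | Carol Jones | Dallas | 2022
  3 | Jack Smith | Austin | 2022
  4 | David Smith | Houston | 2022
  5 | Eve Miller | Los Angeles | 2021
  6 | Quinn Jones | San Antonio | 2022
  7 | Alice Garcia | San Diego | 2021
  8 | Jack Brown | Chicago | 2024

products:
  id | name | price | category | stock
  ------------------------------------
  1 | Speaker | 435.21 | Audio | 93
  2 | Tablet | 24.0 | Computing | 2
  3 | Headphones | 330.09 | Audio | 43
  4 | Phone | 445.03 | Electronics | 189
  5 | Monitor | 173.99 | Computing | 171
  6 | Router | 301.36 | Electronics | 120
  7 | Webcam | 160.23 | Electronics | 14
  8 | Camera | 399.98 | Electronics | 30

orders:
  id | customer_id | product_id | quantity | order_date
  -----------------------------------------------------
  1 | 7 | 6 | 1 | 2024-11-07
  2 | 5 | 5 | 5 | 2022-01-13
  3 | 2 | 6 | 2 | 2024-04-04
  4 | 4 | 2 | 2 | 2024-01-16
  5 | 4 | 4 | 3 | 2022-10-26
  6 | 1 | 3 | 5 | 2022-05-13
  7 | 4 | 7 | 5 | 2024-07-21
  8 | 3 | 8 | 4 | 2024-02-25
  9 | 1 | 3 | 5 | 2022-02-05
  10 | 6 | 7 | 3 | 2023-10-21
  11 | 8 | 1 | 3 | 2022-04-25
SELECT AVG(price) FROM products

Execution result:
283.74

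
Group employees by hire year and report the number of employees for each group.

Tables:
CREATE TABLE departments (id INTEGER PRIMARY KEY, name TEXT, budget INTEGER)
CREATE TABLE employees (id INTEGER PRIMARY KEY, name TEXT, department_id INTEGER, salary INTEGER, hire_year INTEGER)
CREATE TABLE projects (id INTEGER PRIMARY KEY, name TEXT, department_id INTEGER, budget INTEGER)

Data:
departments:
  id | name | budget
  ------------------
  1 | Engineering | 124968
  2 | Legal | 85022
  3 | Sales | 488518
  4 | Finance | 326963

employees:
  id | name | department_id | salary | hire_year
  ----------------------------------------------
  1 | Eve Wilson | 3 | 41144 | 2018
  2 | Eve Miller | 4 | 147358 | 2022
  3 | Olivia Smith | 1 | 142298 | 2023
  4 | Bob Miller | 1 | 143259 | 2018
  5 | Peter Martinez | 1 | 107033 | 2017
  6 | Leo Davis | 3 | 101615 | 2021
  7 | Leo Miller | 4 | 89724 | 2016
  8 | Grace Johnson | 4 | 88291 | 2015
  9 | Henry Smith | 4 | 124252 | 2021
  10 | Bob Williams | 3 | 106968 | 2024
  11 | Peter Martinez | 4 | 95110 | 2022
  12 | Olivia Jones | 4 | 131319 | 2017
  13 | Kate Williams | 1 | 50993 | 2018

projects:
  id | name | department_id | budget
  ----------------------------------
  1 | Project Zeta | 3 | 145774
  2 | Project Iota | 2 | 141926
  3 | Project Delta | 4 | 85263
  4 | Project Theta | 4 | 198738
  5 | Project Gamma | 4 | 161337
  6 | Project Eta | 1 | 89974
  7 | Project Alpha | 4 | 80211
SELECT hire_year, COUNT(*) AS n FROM employees GROUP BY hire_year

Execution result:
hire_year | n
2015 | 1
2016 | 1
2017 | 2
2018 | 3
2021 | 2
2022 | 2
2023 | 1
2024 | 1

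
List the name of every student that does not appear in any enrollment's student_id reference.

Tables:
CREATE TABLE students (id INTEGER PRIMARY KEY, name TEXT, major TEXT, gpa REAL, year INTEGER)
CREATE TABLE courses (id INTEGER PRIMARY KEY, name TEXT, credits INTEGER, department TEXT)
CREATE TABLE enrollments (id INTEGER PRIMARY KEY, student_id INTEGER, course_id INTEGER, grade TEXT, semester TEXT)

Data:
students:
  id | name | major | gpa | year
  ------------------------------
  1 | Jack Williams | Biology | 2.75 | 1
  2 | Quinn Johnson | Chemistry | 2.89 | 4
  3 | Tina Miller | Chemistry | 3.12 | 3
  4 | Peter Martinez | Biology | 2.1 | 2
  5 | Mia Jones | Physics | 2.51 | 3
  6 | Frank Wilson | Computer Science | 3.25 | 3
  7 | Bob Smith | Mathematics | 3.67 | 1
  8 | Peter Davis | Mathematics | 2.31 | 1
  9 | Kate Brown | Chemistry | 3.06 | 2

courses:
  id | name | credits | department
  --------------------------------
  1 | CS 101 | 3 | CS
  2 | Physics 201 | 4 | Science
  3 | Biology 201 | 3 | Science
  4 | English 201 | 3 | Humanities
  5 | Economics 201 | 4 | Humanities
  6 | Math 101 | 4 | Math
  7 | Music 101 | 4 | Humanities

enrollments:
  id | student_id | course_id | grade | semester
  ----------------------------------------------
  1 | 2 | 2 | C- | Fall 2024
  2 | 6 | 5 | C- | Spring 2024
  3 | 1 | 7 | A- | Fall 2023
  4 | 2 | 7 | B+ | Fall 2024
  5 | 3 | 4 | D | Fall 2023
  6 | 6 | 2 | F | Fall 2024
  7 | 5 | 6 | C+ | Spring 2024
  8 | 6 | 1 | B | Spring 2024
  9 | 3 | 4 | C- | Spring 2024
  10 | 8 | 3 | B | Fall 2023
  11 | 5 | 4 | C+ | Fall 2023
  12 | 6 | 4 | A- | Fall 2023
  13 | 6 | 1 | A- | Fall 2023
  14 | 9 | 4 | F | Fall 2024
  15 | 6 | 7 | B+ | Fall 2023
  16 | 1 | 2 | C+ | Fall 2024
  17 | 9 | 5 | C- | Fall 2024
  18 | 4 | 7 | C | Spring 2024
SELECT p.name FROM students p LEFT JOIN enrollments c ON c.student_id = p.id WHERE c.id IS NULL

Execution result:
Bob Smith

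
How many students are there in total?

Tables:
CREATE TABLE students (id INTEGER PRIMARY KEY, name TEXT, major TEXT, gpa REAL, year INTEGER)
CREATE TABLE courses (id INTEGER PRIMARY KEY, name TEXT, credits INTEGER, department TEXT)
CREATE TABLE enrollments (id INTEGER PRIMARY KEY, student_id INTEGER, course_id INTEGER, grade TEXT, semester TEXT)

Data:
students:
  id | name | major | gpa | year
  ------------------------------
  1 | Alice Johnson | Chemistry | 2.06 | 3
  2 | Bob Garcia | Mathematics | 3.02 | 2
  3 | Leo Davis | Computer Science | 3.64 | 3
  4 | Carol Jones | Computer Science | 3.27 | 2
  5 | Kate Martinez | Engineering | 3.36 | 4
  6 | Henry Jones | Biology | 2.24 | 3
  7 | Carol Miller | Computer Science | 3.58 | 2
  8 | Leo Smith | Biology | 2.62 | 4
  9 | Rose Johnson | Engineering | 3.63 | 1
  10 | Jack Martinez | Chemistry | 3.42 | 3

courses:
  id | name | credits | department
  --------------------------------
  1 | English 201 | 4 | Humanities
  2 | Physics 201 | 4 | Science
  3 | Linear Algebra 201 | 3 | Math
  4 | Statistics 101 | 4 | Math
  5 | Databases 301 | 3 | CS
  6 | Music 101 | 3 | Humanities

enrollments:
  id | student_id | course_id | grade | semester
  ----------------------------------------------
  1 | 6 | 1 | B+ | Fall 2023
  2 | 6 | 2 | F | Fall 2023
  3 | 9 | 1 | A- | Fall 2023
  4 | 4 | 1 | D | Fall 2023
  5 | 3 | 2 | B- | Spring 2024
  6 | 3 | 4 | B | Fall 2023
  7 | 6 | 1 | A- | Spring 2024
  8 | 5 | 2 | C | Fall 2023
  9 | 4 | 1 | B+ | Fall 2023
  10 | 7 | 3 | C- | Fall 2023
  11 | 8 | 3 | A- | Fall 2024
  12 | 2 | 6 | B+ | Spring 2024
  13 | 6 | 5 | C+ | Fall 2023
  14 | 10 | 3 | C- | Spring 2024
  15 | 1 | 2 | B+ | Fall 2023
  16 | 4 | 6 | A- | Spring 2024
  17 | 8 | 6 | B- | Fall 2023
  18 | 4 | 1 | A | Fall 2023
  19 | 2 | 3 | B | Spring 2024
SELECT COUNT(*) FROM students

Execution result:
10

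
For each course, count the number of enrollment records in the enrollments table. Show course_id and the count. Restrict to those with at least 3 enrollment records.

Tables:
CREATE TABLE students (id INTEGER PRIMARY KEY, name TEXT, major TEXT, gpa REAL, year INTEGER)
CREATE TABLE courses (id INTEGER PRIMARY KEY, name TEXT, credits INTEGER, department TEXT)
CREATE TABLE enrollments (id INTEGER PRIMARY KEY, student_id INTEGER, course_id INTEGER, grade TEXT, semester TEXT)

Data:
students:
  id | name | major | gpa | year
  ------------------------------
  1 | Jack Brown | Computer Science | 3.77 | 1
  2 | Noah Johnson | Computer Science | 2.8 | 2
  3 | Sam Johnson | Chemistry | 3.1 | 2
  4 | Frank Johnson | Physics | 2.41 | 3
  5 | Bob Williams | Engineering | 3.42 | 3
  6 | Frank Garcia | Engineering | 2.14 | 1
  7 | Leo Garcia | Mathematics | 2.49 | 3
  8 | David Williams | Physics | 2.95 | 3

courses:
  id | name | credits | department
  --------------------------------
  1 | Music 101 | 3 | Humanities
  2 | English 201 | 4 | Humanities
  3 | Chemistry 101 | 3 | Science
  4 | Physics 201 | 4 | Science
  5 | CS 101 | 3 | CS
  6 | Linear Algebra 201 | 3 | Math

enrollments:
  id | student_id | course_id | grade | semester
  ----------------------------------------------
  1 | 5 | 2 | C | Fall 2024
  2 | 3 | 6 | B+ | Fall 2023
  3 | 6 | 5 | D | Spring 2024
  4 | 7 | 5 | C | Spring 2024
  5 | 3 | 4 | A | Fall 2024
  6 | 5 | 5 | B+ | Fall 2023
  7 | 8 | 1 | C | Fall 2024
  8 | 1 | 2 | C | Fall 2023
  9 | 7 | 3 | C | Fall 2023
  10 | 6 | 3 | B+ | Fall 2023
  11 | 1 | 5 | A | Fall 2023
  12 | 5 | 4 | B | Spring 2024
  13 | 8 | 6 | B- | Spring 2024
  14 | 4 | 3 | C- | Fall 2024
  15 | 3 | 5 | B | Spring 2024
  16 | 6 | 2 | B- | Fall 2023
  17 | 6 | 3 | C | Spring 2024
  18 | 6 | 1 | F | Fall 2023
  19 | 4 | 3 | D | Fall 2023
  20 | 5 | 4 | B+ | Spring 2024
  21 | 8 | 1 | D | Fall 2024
SELECT course_id, COUNT(*) AS enrollment_count FROM enrollments GROUP BY course_id HAVING COUNT(*) >= 3

Execution result:
course_id | enrollment_count
1 | 3
2 | 3
3 | 5
4 | 3
5 | 5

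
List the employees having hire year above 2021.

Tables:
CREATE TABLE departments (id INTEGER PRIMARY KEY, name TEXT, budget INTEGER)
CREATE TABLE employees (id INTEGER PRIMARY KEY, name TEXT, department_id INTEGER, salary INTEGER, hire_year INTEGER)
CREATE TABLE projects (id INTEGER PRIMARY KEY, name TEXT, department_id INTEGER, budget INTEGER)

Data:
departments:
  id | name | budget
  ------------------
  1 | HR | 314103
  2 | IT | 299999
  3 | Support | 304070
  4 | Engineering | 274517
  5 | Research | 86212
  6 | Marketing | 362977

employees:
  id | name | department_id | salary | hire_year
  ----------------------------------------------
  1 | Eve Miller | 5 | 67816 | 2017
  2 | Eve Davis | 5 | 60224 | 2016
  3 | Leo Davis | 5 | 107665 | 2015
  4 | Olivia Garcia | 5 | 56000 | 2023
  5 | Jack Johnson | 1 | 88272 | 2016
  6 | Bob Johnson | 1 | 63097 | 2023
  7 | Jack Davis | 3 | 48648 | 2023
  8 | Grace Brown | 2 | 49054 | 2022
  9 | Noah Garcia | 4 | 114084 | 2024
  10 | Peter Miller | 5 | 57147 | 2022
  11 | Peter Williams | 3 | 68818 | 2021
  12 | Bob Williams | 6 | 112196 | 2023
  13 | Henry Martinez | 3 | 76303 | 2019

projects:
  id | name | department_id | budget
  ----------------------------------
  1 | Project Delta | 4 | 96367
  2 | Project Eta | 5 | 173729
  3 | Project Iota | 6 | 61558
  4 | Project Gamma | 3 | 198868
SELECT name, hire_year FROM employees WHERE hire_year > 2021

Execution result:
name | hire_year
Olivia Garcia | 2023
Bob Johnson | 2023
Jack Davis | 2023
Grace Brown | 2022
Noah Garcia | 2024
Peter Miller | 2022
Bob Williams | 2023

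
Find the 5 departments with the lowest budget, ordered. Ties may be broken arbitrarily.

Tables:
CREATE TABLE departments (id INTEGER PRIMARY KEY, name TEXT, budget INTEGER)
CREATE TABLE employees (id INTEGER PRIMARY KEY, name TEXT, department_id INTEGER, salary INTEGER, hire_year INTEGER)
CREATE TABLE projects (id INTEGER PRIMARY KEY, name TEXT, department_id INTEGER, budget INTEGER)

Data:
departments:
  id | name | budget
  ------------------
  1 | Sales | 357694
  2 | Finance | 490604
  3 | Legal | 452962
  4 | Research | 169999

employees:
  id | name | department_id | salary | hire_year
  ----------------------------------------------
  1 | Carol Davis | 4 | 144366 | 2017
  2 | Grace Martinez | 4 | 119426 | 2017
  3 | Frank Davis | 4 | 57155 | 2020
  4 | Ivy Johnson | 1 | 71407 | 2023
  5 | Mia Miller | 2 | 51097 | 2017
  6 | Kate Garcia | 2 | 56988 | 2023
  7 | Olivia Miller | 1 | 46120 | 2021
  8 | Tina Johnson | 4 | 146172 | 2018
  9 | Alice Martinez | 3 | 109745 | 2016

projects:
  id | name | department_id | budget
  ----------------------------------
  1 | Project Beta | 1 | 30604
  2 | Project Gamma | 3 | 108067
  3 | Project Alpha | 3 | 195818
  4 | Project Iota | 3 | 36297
SELECT name, budget FROM departments ORDER BY budget ASC LIMIT 5

Execution result:
name | budget
Research | 169999
Sales | 357694
Legal | 452962
Finance | 490604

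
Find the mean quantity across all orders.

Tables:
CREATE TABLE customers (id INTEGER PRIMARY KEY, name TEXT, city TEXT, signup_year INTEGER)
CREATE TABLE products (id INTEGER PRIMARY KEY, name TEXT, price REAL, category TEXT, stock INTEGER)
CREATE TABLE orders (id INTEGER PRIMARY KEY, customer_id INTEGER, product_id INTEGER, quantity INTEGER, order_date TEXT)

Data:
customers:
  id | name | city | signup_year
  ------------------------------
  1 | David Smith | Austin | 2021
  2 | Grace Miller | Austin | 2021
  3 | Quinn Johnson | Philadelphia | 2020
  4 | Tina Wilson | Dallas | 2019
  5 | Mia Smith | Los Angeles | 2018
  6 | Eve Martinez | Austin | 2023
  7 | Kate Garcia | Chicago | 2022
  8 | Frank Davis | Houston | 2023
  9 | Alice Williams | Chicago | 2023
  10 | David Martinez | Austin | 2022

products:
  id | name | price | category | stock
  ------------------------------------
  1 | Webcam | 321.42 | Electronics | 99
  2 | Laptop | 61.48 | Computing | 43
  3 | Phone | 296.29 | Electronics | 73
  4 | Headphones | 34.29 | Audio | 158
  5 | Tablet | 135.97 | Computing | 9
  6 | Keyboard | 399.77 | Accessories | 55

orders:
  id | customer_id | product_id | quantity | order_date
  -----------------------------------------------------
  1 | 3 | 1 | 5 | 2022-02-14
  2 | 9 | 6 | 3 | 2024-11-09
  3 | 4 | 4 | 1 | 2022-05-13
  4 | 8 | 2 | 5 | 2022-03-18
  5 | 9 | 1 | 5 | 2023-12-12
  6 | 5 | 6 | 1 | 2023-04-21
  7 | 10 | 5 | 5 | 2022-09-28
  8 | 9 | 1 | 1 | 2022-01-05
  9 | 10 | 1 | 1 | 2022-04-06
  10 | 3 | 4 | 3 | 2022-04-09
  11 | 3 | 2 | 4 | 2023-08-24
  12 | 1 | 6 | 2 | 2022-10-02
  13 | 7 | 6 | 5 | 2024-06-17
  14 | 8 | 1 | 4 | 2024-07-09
SELECT AVG(quantity) FROM orders

Execution result:
3.21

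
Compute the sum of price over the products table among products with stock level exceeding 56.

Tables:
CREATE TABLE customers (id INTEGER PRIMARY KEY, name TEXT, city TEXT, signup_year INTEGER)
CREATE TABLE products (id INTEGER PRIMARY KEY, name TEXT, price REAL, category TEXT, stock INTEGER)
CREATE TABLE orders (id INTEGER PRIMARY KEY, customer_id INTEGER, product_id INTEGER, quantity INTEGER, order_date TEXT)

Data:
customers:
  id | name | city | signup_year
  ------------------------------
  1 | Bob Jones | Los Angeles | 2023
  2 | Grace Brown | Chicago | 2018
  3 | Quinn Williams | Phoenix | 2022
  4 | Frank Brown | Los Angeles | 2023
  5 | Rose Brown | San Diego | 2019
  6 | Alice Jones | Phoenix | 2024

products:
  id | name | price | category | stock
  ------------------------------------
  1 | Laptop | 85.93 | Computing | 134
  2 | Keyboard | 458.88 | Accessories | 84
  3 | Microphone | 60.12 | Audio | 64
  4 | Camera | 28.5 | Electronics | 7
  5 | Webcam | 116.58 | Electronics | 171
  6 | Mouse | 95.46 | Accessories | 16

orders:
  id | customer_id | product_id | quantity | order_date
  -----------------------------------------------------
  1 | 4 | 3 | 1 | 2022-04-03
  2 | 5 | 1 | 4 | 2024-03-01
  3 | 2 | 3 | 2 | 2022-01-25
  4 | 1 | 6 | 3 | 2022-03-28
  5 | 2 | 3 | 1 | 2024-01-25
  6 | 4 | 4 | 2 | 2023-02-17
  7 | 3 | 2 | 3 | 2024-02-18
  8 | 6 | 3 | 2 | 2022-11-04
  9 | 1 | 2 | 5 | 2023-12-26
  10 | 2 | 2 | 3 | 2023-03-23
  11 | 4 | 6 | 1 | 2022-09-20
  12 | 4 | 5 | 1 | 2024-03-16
SELECT SUM(price) FROM products WHERE stock > 56

Execution result:
721.51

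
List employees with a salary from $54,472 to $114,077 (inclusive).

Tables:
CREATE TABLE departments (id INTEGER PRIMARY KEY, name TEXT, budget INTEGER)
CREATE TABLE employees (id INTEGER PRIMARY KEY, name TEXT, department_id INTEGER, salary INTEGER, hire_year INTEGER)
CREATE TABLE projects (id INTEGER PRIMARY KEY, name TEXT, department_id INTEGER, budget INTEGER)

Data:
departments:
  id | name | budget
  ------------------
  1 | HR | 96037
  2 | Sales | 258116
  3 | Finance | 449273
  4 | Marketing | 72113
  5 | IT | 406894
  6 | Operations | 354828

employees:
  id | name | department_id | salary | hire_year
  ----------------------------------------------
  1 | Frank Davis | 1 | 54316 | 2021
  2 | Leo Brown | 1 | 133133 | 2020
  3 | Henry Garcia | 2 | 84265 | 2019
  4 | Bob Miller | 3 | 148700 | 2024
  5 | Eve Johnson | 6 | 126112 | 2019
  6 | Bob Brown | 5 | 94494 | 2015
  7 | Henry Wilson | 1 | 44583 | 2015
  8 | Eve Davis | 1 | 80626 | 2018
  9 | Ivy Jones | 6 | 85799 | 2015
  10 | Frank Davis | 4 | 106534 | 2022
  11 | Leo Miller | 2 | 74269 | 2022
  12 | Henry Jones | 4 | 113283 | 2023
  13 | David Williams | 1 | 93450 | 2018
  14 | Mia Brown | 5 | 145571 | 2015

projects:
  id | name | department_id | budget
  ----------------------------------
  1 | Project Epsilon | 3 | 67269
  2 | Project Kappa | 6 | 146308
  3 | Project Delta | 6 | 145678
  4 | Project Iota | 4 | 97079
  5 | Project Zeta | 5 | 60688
SELECT name, salary FROM employees WHERE salary BETWEEN 54472 AND 114077

Execution result:
name | salary
Henry Garcia | 84265
Bob Brown | 94494
Eve Davis | 80626
Ivy Jones | 85799
Frank Davis | 106534
Leo Miller | 74269
Henry Jones | 113283
David Williams | 93450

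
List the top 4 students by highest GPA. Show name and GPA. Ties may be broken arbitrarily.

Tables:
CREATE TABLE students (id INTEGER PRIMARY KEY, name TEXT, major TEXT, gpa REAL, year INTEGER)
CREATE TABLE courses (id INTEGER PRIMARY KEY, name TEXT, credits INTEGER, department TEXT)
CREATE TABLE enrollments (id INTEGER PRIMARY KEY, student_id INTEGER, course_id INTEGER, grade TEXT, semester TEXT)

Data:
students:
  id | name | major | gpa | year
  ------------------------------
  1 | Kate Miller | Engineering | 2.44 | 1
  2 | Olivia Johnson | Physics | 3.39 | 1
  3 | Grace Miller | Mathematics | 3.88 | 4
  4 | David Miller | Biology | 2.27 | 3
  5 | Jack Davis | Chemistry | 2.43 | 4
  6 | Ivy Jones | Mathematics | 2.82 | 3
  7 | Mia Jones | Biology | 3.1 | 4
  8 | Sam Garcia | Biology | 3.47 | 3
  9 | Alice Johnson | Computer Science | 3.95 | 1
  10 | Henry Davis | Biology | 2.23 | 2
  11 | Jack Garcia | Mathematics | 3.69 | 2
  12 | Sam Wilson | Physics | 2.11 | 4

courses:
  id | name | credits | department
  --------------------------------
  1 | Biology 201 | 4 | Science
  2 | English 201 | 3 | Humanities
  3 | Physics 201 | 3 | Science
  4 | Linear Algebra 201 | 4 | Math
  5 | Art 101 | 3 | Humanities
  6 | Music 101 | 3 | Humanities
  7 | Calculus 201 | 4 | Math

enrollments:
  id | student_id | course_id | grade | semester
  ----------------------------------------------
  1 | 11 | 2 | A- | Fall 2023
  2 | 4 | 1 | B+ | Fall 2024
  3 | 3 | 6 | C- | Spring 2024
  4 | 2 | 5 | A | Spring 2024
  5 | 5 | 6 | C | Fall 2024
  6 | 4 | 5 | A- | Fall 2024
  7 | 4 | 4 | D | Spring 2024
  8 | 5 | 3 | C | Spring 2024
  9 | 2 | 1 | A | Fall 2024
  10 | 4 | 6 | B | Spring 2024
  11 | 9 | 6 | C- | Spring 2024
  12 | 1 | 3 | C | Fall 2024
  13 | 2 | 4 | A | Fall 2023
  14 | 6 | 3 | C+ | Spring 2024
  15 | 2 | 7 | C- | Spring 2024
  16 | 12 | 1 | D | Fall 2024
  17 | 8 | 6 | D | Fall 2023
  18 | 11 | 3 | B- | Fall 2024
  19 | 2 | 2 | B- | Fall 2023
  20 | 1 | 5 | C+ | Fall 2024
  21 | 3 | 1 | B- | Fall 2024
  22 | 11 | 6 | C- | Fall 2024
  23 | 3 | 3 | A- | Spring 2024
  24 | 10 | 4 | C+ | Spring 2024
SELECT name, gpa FROM students ORDER BY gpa DESC LIMIT 4

Execution result:
name | gpa
Alice Johnson | 3.95
Grace Miller | 3.88
Jack Garcia | 3.69
Sam Garcia | 3.47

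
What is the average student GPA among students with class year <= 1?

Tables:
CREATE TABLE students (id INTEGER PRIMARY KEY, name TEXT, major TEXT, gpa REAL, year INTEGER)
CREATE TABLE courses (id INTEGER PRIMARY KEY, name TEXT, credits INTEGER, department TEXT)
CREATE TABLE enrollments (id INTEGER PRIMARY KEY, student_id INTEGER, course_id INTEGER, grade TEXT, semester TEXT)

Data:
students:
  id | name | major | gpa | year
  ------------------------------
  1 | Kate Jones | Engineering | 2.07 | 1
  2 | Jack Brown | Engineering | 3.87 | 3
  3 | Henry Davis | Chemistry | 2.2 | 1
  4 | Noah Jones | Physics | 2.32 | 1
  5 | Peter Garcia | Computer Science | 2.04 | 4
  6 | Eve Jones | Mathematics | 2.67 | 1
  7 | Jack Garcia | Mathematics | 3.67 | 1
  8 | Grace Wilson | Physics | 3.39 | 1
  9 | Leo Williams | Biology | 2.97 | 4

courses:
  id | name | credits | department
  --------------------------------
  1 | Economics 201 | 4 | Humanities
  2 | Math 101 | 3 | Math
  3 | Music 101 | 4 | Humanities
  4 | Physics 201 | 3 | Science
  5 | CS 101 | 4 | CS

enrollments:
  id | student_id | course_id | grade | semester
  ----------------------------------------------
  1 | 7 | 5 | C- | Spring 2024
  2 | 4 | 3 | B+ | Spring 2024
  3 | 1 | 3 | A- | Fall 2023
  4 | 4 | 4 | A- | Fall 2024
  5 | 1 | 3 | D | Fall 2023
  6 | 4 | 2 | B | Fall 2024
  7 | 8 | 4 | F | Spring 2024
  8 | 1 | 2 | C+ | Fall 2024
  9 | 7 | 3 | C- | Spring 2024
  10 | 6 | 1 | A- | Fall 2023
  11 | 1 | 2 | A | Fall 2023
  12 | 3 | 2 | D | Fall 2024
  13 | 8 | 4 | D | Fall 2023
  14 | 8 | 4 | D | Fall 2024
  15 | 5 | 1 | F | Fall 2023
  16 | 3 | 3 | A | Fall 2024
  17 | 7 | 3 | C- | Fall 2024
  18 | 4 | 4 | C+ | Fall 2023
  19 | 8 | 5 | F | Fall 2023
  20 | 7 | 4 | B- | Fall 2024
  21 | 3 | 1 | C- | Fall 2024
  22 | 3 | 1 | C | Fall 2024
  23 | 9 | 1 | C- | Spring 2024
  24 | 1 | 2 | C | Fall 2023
SELECT AVG(gpa) FROM students WHERE year <= 1

Execution result:
2.72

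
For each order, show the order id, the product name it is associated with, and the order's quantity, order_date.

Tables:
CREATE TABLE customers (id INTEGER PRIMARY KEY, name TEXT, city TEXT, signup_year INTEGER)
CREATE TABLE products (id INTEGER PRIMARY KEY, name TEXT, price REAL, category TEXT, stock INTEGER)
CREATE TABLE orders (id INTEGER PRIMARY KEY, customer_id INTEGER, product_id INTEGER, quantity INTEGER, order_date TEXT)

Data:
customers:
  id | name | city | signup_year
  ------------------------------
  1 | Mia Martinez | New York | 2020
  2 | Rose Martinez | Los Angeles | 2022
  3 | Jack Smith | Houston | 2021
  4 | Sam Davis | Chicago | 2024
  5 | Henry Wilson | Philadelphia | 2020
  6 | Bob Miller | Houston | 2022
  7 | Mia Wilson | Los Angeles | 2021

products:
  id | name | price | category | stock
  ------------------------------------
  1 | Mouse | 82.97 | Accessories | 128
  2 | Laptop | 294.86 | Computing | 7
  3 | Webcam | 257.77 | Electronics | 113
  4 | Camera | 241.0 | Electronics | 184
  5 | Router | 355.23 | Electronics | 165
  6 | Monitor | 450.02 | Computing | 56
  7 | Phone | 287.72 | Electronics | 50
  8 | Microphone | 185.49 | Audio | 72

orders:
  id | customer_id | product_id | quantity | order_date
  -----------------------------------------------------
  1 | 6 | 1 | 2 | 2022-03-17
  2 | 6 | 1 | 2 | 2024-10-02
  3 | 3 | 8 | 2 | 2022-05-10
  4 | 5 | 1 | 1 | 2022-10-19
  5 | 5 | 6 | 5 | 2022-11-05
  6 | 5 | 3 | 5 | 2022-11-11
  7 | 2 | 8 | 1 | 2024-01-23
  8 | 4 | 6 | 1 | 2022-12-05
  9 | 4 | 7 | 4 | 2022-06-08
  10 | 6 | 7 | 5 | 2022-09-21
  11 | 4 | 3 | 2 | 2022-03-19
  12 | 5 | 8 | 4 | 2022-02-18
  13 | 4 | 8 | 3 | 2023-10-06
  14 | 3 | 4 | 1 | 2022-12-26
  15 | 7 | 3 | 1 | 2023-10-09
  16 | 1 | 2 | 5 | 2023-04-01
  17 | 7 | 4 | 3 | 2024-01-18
SELECT c.id, p.name AS product, c.quantity, c.order_date FROM orders c JOIN products p ON c.product_id = p.id

Execution result:
id | product | quantity | order_date
1 | Mouse | 2 | 2022-03-17
2 | Mouse | 2 | 2024-10-02
3 | Microphone | 2 | 2022-05-10
4 | Mouse | 1 | 2022-10-19
5 | Monitor | 5 | 2022-11-05
6 | Webcam | 5 | 2022-11-11
7 | Microphone | 1 | 2024-01-23
8 | Monitor | 1 | 2022-12-05
9 | Phone | 4 | 2022-06-08
10 | Phone | 5 | 2022-09-21
11 | Webcam | 2 | 2022-03-19
12 | Microphone | 4 | 2022-02-18
13 | Microphone | 3 | 2023-10-06
14 | Camera | 1 | 2022-12-26
15 | Webcam | 1 | 2023-10-09
16 | Laptop | 5 | 2023-04-01
17 | Camera | 3 | 2024-01-18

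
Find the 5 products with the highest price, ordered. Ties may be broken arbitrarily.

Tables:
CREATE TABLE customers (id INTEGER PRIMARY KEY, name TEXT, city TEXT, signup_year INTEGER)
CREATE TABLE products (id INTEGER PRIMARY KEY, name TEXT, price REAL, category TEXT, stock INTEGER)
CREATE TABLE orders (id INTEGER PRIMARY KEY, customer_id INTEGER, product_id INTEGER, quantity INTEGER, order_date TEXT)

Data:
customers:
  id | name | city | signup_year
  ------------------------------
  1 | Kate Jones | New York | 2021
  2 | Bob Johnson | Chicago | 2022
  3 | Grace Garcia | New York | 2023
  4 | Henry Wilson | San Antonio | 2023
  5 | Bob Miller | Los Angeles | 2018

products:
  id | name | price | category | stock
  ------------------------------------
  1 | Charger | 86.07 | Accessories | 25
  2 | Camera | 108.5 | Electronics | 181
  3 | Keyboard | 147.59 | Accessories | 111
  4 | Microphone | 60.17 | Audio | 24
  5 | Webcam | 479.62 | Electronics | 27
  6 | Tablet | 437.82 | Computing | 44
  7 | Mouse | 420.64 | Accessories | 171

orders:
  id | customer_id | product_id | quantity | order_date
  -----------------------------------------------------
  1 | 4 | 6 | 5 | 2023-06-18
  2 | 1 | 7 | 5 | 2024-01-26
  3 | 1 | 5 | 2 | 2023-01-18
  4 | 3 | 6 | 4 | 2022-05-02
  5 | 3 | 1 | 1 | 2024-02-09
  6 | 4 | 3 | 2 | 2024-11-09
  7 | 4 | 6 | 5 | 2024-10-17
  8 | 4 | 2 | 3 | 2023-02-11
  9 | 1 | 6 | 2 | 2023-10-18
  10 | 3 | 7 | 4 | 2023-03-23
SELECT name, price FROM products ORDER BY price DESC LIMIT 5

Execution result:
name | price
Webcam | 479.62
Tablet | 437.82
Mouse | 420.64
Keyboard | 147.59
Camera | 108.50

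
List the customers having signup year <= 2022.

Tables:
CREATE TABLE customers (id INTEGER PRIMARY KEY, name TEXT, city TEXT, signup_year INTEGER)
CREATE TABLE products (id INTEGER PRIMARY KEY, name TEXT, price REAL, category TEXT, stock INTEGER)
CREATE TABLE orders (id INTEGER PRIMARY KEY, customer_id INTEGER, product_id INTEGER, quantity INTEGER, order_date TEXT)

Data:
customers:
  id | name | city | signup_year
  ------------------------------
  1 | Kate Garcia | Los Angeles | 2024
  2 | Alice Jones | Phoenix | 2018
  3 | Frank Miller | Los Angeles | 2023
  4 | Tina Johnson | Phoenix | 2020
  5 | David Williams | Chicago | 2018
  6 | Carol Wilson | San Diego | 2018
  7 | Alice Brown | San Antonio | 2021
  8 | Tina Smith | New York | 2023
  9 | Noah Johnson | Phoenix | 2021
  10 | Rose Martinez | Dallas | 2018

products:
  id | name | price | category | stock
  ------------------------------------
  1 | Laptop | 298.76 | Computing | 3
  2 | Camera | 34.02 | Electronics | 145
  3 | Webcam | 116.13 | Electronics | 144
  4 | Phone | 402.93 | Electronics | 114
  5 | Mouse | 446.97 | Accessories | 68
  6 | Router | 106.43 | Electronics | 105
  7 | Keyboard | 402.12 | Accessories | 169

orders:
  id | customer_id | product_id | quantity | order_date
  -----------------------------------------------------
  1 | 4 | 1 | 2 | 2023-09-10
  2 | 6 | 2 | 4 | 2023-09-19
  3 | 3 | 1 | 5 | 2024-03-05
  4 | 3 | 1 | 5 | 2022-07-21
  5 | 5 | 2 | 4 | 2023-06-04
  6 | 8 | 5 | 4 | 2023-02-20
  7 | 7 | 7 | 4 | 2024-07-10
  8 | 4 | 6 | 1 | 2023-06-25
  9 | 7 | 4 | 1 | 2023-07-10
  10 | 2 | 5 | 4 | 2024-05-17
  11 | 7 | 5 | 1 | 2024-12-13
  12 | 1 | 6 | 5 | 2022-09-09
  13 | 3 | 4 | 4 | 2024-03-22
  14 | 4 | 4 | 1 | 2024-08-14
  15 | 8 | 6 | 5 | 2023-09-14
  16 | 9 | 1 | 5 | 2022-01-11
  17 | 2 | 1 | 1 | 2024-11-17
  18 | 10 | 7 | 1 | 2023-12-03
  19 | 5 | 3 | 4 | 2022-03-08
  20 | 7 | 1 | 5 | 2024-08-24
SELECT name, signup_year FROM customers WHERE signup_year <= 2022

Execution result:
name | signup_year
Alice Jones | 2018
Tina Johnson | 2020
David Williams | 2018
Carol Wilson | 2018
Alice Brown | 2021
Noah Johnson | 2021
Rose Martinez | 2018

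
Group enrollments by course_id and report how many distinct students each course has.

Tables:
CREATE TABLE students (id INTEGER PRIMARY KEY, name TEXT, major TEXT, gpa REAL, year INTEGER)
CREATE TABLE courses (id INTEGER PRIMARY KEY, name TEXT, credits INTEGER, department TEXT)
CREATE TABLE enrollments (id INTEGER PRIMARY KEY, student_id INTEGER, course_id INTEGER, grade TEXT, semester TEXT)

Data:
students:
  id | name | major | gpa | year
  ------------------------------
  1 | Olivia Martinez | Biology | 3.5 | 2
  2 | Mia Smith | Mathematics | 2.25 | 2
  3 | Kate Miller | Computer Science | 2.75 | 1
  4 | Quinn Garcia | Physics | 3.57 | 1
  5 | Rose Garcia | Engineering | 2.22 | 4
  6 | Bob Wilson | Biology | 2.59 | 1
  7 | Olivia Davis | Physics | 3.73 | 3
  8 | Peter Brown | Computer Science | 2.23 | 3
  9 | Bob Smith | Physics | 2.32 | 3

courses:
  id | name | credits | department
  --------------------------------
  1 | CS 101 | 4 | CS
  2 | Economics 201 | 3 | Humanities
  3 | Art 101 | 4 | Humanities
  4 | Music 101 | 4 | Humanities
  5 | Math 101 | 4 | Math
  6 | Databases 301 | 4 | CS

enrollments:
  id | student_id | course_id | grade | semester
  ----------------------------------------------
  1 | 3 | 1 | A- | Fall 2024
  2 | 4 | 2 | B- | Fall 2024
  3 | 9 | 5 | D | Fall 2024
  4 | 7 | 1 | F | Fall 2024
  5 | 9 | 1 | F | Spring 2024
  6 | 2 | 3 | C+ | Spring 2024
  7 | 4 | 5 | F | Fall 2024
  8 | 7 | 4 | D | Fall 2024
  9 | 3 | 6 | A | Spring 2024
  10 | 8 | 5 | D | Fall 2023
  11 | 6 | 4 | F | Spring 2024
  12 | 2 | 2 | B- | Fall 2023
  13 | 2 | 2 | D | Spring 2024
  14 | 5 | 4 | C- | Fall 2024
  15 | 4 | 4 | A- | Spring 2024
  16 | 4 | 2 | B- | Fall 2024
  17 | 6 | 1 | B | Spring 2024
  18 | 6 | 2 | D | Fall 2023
SELECT course_id, COUNT(DISTINCT student_id) AS distinct_student_count FROM enrollments GROUP BY course_id

Execution result:
course_id | distinct_student_count
1 | 4
2 | 3
3 | 1
4 | 4
5 | 3
6 | 1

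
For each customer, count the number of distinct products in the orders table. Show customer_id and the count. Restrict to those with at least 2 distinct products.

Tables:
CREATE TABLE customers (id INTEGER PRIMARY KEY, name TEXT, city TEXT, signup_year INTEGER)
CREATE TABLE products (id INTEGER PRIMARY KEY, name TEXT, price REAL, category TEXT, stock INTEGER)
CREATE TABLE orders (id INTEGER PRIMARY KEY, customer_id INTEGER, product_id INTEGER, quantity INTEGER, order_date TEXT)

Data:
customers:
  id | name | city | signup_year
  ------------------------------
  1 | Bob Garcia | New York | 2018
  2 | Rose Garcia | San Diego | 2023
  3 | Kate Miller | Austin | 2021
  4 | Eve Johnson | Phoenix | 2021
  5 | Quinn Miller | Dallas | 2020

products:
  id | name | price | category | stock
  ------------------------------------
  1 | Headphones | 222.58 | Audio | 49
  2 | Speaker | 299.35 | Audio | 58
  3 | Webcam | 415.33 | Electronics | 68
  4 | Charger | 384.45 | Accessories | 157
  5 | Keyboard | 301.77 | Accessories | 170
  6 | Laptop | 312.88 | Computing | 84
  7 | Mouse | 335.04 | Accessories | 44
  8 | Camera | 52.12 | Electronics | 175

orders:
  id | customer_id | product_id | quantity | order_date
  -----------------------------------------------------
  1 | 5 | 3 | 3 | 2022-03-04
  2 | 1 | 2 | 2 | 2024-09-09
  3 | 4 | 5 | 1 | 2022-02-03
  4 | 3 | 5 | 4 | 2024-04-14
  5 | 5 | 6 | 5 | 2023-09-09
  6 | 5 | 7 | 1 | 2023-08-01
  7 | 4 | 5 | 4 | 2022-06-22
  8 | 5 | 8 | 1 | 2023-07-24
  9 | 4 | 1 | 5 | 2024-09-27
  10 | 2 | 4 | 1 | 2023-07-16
SELECT customer_id, COUNT(DISTINCT product_id) AS distinct_product_count FROM orders GROUP BY customer_id HAVING COUNT(DISTINCT product_id) >= 2

Execution result:
customer_id | distinct_product_count
4 | 2
5 | 4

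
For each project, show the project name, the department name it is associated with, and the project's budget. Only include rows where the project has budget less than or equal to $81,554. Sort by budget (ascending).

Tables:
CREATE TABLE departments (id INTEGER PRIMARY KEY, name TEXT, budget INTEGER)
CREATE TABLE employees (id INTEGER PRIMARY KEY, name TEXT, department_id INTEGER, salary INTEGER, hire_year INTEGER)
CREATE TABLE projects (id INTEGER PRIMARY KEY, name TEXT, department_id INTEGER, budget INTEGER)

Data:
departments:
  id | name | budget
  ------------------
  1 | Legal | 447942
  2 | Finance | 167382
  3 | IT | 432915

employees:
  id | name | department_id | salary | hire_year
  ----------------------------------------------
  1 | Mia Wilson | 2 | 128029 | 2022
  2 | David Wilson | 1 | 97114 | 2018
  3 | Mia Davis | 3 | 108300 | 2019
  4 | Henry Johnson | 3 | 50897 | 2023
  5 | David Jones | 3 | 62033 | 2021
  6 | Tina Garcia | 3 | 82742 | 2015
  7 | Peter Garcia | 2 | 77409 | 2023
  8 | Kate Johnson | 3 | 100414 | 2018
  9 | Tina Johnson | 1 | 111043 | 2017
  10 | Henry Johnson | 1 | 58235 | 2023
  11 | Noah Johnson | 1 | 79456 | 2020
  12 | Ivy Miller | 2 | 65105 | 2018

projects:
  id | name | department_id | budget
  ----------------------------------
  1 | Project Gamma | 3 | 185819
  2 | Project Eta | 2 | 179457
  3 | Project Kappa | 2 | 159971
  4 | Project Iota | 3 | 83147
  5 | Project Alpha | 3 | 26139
SELECT c.name, p.name AS department, c.budget FROM projects c JOIN departments p ON c.department_id = p.id WHERE c.budget <= 81554 ORDER BY c.budget ASC

Execution result:
name | department | budget
Project Alpha | IT | 26139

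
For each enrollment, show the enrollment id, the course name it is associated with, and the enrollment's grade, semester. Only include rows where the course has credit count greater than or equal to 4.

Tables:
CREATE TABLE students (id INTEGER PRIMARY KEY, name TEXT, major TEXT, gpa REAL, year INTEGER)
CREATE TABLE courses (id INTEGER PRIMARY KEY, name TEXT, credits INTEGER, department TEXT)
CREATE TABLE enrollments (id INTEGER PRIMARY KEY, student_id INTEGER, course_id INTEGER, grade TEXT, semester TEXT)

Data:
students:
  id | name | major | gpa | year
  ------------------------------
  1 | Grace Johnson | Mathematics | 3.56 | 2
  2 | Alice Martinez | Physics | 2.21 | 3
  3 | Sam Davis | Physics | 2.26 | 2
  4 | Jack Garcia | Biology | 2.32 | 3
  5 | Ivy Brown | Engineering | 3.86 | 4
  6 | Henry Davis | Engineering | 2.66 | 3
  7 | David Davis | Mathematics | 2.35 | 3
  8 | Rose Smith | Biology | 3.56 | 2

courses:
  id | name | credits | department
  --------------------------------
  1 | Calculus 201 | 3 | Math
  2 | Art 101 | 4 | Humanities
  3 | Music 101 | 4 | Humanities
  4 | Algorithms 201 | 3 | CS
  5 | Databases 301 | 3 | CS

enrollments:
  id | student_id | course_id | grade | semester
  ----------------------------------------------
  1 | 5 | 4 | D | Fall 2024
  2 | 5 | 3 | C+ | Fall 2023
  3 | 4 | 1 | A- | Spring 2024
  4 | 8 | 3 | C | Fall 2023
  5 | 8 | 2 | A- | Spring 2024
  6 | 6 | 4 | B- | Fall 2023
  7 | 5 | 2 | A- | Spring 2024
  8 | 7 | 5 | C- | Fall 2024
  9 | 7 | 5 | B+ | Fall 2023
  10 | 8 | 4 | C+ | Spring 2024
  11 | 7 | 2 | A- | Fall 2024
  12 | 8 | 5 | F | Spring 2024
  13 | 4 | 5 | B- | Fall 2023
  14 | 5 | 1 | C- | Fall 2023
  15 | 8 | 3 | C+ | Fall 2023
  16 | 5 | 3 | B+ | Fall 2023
SELECT c.id, p.name AS course, c.grade, c.semester FROM enrollments c JOIN courses p ON c.course_id = p.id WHERE p.credits >= 4

Execution result:
id | course | grade | semester
2 | Music 101 | C+ | Fall 2023
4 | Music 101 | C | Fall 2023
5 | Art 101 | A- | Spring 2024
7 | Art 101 | A- | Spring 2024
11 | Art 101 | A- | Fall 2024
15 | Music 101 | C+ | Fall 2023
16 | Music 101 | B+ | Fall 2023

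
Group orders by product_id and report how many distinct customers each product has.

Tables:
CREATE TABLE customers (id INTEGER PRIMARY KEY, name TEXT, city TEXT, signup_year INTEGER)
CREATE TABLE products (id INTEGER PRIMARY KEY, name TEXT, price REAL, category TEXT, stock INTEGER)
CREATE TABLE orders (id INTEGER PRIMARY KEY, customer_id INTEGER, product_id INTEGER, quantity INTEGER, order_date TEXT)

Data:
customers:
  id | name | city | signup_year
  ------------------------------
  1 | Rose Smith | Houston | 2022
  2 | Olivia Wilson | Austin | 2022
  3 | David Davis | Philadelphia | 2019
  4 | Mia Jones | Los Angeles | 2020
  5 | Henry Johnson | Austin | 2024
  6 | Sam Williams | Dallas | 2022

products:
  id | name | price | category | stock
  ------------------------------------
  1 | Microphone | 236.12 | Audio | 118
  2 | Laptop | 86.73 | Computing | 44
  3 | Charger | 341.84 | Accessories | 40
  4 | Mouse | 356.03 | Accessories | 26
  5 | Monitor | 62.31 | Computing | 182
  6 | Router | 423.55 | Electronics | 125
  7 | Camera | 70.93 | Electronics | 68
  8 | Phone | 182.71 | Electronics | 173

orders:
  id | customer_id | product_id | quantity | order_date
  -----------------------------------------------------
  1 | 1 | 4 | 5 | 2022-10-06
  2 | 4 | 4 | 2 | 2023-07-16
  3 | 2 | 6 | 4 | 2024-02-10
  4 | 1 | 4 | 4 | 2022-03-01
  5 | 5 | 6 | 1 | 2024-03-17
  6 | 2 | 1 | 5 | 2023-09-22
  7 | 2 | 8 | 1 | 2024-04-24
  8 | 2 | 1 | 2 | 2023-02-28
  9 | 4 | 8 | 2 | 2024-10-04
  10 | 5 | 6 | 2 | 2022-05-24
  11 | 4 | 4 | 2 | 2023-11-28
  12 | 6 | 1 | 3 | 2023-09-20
SELECT product_id, COUNT(DISTINCT customer_id) AS distinct_customer_count FROM orders GROUP BY product_id

Execution result:
product_id | distinct_customer_count
1 | 2
4 | 2
6 | 2
8 | 2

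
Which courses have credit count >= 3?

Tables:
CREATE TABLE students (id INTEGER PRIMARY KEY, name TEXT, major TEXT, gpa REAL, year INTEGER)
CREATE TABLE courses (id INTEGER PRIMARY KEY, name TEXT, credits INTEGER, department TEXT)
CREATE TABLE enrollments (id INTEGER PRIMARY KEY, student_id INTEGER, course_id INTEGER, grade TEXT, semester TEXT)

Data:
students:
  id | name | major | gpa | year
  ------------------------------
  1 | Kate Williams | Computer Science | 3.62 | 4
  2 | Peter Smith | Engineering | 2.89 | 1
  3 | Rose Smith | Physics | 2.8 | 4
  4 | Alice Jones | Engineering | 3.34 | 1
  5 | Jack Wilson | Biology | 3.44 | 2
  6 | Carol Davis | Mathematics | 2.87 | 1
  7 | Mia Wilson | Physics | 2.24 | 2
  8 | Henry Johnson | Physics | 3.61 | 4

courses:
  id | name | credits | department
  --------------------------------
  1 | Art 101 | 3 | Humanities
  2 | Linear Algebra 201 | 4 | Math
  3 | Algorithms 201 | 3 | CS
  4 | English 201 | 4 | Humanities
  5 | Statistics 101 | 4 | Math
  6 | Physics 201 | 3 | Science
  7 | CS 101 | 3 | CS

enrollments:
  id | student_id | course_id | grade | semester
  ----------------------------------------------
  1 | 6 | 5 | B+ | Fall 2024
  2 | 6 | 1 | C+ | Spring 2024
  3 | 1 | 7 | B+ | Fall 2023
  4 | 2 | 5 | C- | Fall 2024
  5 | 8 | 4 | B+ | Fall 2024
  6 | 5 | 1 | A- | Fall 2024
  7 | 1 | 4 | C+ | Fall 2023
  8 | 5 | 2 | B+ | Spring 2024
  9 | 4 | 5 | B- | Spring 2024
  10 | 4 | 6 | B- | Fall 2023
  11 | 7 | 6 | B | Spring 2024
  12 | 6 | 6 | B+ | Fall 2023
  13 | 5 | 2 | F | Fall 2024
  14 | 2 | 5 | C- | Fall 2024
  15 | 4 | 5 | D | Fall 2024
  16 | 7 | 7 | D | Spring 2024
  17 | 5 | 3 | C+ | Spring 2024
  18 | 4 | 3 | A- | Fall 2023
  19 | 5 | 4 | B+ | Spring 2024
SELECT name, credits FROM courses WHERE credits >= 3

Execution result:
name | credits
Art 101 | 3
Linear Algebra 201 | 4
Algorithms 201 | 3
English 201 | 4
Statistics 101 | 4
Physics 201 | 3
CS 101 | 3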